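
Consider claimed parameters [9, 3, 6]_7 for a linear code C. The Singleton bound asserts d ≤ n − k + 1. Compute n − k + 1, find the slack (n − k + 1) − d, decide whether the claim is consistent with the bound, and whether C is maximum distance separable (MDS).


Singleton RHS = n − k + 1 = 7, slack = 1, bound satisfied, not MDS.

Singleton bound: d ≤ n − k + 1.
Here n = 9, k = 3, so n − k + 1 = 7.
Given d = 6, check d ≤ 7: YES.
Slack = (n − k + 1) − d = 1.
The code is NOT MDS (slack = 1 > 0).
Description: the claimed parameters are [9, 3, 6]_7; such a code would be non-MDS.


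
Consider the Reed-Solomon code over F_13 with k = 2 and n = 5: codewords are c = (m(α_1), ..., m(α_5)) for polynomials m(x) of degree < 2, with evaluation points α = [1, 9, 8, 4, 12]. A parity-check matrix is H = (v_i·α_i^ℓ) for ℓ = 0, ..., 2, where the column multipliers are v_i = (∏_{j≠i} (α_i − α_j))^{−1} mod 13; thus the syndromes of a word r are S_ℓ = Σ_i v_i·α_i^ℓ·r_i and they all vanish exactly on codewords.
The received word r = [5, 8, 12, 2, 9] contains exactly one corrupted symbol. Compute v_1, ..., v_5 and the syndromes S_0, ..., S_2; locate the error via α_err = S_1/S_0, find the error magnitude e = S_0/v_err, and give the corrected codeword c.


S = (2, 2, 2), error at position 1, error magnitude e = 4, c = [1, 8, 12, 2, 9].

Step 1: column multipliers v_i = (∏_{j≠i}(α_i − α_j))^{−1} mod 13.
  i = 1 (α = 1): (1−9)(1−8)(1−4)(1−12) = (−8)·(−7)·(−3)·(−11) = 1848 ≡ 2, so v_1 = 2^{−1} = 7 (mod 13).
  i = 2 (α = 9): (9−1)(9−8)(9−4)(9−12) = 8·1·5·(−3) = −120 ≡ 10, so v_2 = 10^{−1} = 4 (mod 13).
  i = 3 (α = 8): (8−1)(8−9)(8−4)(8−12) = 7·(−1)·4·(−4) = 112 ≡ 8, so v_3 = 8^{−1} = 5 (mod 13).
  i = 4 (α = 4): (4−1)(4−9)(4−8)(4−12) = 3·(−5)·(−4)·(−8) = −480 ≡ 1, so v_4 = 1^{−1} = 1 (mod 13).
  i = 5 (α = 12): (12−1)(12−9)(12−8)(12−4) = 11·3·4·8 = 1056 ≡ 3, so v_5 = 3^{−1} = 9 (mod 13).
  v = [7, 4, 5, 1, 9].
Step 2: syndromes of r = [5, 8, 12, 2, 9] (all sums mod 13).
  S_0 = Σ v_i r_i = 7·5 + 4·8 + 5·12 + 1·2 + 9·9 = 210 ≡ 2.
  S_1 = Σ v_i α_i r_i = 7·1·5 + 4·9·8 + 5·8·12 + 1·4·2 + 9·12·9 = 1783 ≡ 2.
  α_i^2 mod 13 = [1, 3, 12, 3, 1].
  S_2 = Σ v_i α_i^2 r_i = 7·1·5 + 4·3·8 + 5·12·12 + 1·3·2 + 9·1·9 = 938 ≡ 2.
  S = (2, 2, 2) ≠ 0, so r is not a codeword (an error is present).
Step 3: locate the error. For a single error e at position i, S_ℓ = v_i·e·α_i^ℓ, so α_err = S_1/S_0.
  S_0^{−1} = 2^{−1} = 7 (mod 13), so α_err = 2·7 = 14 ≡ 1 = α_1. Error position i = 1.
  Consistency check: S_2/S_1 = 2·7 = 14 ≡ 1 = α_err ✓ (single-error assumption holds).
Step 4: error magnitude e = S_0/v_1 = S_0·∏_{j≠1}(α_1 − α_j) = 2·2 = 4 ≡ 4 (mod 13).
Step 5: correct position 1: c_1 = r_1 − e = 5 − 4 ≡ 1 (mod 13). Hence c = [1, 8, 12, 2, 9].
  Check: interpolating c through the α_i gives m(x) = 5 + 9·x (degree < 2) with m(α_i) = c_i for every i, so c is indeed a codeword.


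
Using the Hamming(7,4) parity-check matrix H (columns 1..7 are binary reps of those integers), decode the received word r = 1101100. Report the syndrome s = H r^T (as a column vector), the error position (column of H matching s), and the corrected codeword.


s = (0, 1, 0)^T, error position = 2, corrected codeword c = 1001100

Compute s = H r^T mod 2 one row at a time:
  s_1 = 1 + 1 + 0 + 0 = 2 ≡ 0 (mod 2).
  s_2 = 1 + 0 + 0 + 0 = 1 ≡ 1 (mod 2).
  s_3 = 1 + 0 + 1 + 0 = 2 ≡ 0 (mod 2).
s = (0, 1, 0)^T — this equals column 2 of H (binary 010), so error is at position 2.
Correct: flip bit 2 of r = 1101100 to get c = 1001100.


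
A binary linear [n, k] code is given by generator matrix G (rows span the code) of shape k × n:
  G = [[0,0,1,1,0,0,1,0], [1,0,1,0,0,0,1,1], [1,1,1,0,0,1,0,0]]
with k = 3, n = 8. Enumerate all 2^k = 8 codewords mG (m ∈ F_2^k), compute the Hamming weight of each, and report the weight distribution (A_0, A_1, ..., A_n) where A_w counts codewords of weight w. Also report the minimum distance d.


Weight distribution: A_0 = 1, A_3 = 2, A_4 = 3, A_5 = 2. Minimum distance d = 3.

Enumerate all 2^3 = 8 messages m ∈ F_2^3.
For each, compute codeword c = mG in F_2^8, then tally its weight.
  m = 000 → c = 00000000, weight = 0.
  m = 100 → c = 00110010, weight = 3.
  m = 010 → c = 10100011, weight = 4.
  m = 110 → c = 10010001, weight = 3.
  m = 001 → c = 11100100, weight = 4.
  m = 101 → c = 11010110, weight = 5.
  m = 011 → c = 01000111, weight = 4.
  m = 111 → c = 01110101, weight = 5.
Tally weights:
  weight 0: 1 codewords.
  weight 3: 2 codewords.
  weight 4: 3 codewords.
  weight 5: 2 codewords.
Minimum distance d = smallest w > 0 with A_w > 0 = 3.
Sanity: Σ A_w = 8 = 2^3 = 8 ✓.


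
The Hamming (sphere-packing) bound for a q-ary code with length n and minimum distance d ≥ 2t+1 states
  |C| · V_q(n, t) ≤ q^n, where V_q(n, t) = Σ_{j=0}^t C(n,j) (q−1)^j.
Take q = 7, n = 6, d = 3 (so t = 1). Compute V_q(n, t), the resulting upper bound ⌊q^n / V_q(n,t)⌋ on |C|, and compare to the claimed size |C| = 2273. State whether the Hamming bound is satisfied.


V_q(n, t) = 37, q^n = 117649, Hamming bound = 3179, |C| = 2273 ≤ bound (satisfied).

Step 1: Compute V_q(n, t) = Σ_{j=0}^1 C(n, j) (q−1)^j.
  j = 0: C(6,0)·(6)^0 = 1·1 = 1.
  j = 1: C(6,1)·(6)^1 = 6·6 = 36.
  V_q(n, t) = 1 + 36 = 37.
Step 2: q^n = 7^6 = 117649.
Step 3: Hamming bound ⌊q^n / V_q(n,t)⌋ = ⌊117649/37⌋ = 3179.
Step 4: Compare |C| = 2273 to 3179: satisfied.
The claimed |C| lies below the Hamming bound.


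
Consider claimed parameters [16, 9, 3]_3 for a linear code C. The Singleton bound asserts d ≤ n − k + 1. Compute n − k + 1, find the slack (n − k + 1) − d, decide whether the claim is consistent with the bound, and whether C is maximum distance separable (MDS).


Singleton RHS = n − k + 1 = 8, slack = 5, bound satisfied, not MDS.

Singleton bound: d ≤ n − k + 1.
Here n = 16, k = 9, so n − k + 1 = 8.
Given d = 3, check d ≤ 8: YES.
Slack = (n − k + 1) − d = 5.
The code is NOT MDS (slack = 5 > 0).
Description: the claimed parameters are [16, 9, 3]_3; such a code would be non-MDS.


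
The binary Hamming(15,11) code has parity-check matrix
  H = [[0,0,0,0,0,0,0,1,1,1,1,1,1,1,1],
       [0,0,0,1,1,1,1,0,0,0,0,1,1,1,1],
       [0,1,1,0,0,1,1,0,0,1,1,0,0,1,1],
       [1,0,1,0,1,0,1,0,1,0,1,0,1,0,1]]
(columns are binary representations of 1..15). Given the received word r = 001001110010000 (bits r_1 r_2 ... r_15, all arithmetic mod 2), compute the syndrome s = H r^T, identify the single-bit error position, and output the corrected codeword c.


s = (0, 0, 0, 1)^T, error position = 1, corrected codeword c = 101001110010000

Compute s = H r^T mod 2 one row at a time:
  s_1 = 1 + 0 + 0 + 1 + 0 + 0 + 0 + 0 = 2 ≡ 0 (mod 2).
  s_2 = 0 + 0 + 1 + 1 + 0 + 0 + 0 + 0 = 2 ≡ 0 (mod 2).
  s_3 = 0 + 1 + 1 + 1 + 0 + 1 + 0 + 0 = 4 ≡ 0 (mod 2).
  s_4 = 0 + 1 + 0 + 1 + 0 + 1 + 0 + 0 = 3 ≡ 1 (mod 2).
s = (0, 0, 0, 1)^T — this equals column 1 of H (binary 0001), so error is at position 1.
Correct: flip bit 1 of r = 001001110010000 to get c = 101001110010000.


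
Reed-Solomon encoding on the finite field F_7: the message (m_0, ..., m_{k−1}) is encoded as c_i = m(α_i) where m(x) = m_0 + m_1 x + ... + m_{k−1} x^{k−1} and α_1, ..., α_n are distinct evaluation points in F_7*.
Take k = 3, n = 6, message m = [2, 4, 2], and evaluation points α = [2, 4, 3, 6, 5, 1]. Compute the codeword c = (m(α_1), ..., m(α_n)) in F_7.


c = [4, 1, 4, 0, 2, 1]

Message polynomial: m(x) = 2 + 4·x + 2·x^2 (mod 7).
For each evaluation point α_i, compute m(α_i) mod 7:
  α_1 = 2: Horner steps 2 → 1 → 4, so m(2) = 4.
  α_2 = 4: Horner steps 2 → 5 → 1, so m(4) = 1.
  α_3 = 3: Horner steps 2 → 3 → 4, so m(3) = 4.
  α_4 = 6: Horner steps 2 → 2 → 0, so m(6) = 0.
  α_5 = 5: Horner steps 2 → 0 → 2, so m(5) = 2.
  α_6 = 1: Horner steps 2 → 6 → 1, so m(1) = 1.
Codeword c = [4, 1, 4, 0, 2, 1] ∈ F_7^6.


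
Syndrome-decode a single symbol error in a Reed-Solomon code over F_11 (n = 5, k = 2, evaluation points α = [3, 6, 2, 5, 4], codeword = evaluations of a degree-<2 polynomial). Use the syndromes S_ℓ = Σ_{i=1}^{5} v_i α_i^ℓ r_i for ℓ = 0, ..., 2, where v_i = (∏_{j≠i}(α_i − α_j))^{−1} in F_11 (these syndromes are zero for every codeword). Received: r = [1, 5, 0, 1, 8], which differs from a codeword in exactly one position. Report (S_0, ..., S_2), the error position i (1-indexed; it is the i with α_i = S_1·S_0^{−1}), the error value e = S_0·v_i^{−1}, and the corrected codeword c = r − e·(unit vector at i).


S = (6, 7, 10), error at position 1, error magnitude e = 8, c = [4, 5, 0, 1, 8].

Step 1: column multipliers v_i = (∏_{j≠i}(α_i − α_j))^{−1} mod 11.
  i = 1 (α = 3): (3−6)(3−2)(3−5)(3−4) = (−3)·1·(−2)·(−1) = −6 ≡ 5, so v_1 = 5^{−1} = 9 (mod 11).
  i = 2 (α = 6): (6−3)(6−2)(6−5)(6−4) = 3·4·1·2 = 24 ≡ 2, so v_2 = 2^{−1} = 6 (mod 11).
  i = 3 (α = 2): (2−3)(2−6)(2−5)(2−4) = (−1)·(−4)·(−3)·(−2) = 24 ≡ 2, so v_3 = 2^{−1} = 6 (mod 11).
  i = 4 (α = 5): (5−3)(5−6)(5−2)(5−4) = 2·(−1)·3·1 = −6 ≡ 5, so v_4 = 5^{−1} = 9 (mod 11).
  i = 5 (α = 4): (4−3)(4−6)(4−2)(4−5) = 1·(−2)·2·(−1) = 4 ≡ 4, so v_5 = 4^{−1} = 3 (mod 11).
  v = [9, 6, 6, 9, 3].
Step 2: syndromes of r = [1, 5, 0, 1, 8] (all sums mod 11).
  S_0 = Σ v_i r_i = 9·1 + 6·5 + 6·0 + 9·1 + 3·8 = 72 ≡ 6.
  S_1 = Σ v_i α_i r_i = 9·3·1 + 6·6·5 + 6·2·0 + 9·5·1 + 3·4·8 = 348 ≡ 7.
  α_i^2 mod 11 = [9, 3, 4, 3, 5].
  S_2 = Σ v_i α_i^2 r_i = 9·9·1 + 6·3·5 + 6·4·0 + 9·3·1 + 3·5·8 = 318 ≡ 10.
  S = (6, 7, 10) ≠ 0, so r is not a codeword (an error is present).
Step 3: locate the error. For a single error e at position i, S_ℓ = v_i·e·α_i^ℓ, so α_err = S_1/S_0.
  S_0^{−1} = 6^{−1} = 2 (mod 11), so α_err = 7·2 = 14 ≡ 3 = α_1. Error position i = 1.
  Consistency check: S_2/S_1 = 10·8 = 80 ≡ 3 = α_err ✓ (single-error assumption holds).
Step 4: error magnitude e = S_0/v_1 = S_0·∏_{j≠1}(α_1 − α_j) = 6·5 = 30 ≡ 8 (mod 11).
Step 5: correct position 1: c_1 = r_1 − e = 1 − 8 ≡ 4 (mod 11). Hence c = [4, 5, 0, 1, 8].
  Check: interpolating c through the α_i gives m(x) = 3 + 4·x (degree < 2) with m(α_i) = c_i for every i, so c is indeed a codeword.


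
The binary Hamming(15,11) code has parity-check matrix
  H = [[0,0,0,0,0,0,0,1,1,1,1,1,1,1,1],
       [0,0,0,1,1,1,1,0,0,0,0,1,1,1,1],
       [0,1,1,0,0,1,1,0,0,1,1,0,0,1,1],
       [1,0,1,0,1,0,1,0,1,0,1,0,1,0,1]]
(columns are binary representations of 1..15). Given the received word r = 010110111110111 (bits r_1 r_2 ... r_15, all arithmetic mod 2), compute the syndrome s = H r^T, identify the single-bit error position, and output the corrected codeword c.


s = (1, 0, 0, 0)^T, error position = 8, corrected codeword c = 010110101110111

Compute s = H r^T mod 2 one row at a time:
  s_1 = 1 + 1 + 1 + 1 + 0 + 1 + 1 + 1 = 7 ≡ 1 (mod 2).
  s_2 = 1 + 1 + 0 + 1 + 0 + 1 + 1 + 1 = 6 ≡ 0 (mod 2).
  s_3 = 1 + 0 + 0 + 1 + 1 + 1 + 1 + 1 = 6 ≡ 0 (mod 2).
  s_4 = 0 + 0 + 1 + 1 + 1 + 1 + 1 + 1 = 6 ≡ 0 (mod 2).
s = (1, 0, 0, 0)^T — this equals column 8 of H (binary 1000), so error is at position 8.
Correct: flip bit 8 of r = 010110111110111 to get c = 010110101110111.


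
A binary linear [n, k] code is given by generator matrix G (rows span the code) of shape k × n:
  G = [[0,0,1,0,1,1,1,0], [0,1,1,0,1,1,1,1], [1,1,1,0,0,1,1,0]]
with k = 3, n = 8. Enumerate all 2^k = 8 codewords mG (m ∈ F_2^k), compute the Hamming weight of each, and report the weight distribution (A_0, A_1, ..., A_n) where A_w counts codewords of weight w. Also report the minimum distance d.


Weight distribution: A_0 = 1, A_2 = 1, A_3 = 2, A_4 = 1, A_5 = 2, A_6 = 1. Minimum distance d = 2.

Enumerate all 2^3 = 8 messages m ∈ F_2^3.
For each, compute codeword c = mG in F_2^8, then tally its weight.
  m = 000 → c = 00000000, weight = 0.
  m = 100 → c = 00101110, weight = 4.
  m = 010 → c = 01101111, weight = 6.
  m = 110 → c = 01000001, weight = 2.
  m = 001 → c = 11100110, weight = 5.
  m = 101 → c = 11001000, weight = 3.
  m = 011 → c = 10001001, weight = 3.
  m = 111 → c = 10100111, weight = 5.
Tally weights:
  weight 0: 1 codewords.
  weight 2: 1 codewords.
  weight 3: 2 codewords.
  weight 4: 1 codewords.
  weight 5: 2 codewords.
  weight 6: 1 codewords.
Minimum distance d = smallest w > 0 with A_w > 0 = 2.
Sanity: Σ A_w = 8 = 2^3 = 8 ✓.


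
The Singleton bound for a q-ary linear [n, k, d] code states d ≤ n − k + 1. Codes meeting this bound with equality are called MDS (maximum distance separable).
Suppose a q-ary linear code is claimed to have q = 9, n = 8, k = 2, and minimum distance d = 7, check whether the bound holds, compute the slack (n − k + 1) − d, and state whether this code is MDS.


Singleton RHS = n − k + 1 = 7, slack = 0, bound satisfied, MDS.

Singleton bound: d ≤ n − k + 1.
Here n = 8, k = 2, so n − k + 1 = 7.
Given d = 7, check d ≤ 7: YES.
Slack = (n − k + 1) − d = 0.
The code is MDS (slack = 0).
Description: the claimed parameters are [8, 2, 7]_9; such a code would be MDS (meets Singleton bound).


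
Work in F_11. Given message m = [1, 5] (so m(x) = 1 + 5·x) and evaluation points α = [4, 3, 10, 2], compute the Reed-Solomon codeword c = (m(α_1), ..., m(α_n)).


c = [10, 5, 7, 0]

Message polynomial: m(x) = 1 + 5·x (mod 11).
For each evaluation point α_i, compute m(α_i) mod 11:
  α_1 = 4: Horner steps 5 → 10, so m(4) = 10.
  α_2 = 3: Horner steps 5 → 5, so m(3) = 5.
  α_3 = 10: Horner steps 5 → 7, so m(10) = 7.
  α_4 = 2: Horner steps 5 → 0, so m(2) = 0.
Codeword c = [10, 5, 7, 0] ∈ F_11^4.


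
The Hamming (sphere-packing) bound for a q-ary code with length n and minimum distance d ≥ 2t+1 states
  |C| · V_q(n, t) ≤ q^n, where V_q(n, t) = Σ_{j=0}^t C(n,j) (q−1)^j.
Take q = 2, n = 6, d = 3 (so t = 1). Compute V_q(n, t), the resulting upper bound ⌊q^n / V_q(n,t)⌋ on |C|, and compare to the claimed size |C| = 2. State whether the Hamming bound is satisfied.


V_q(n, t) = 7, q^n = 64, Hamming bound = 9, |C| = 2 ≤ bound (satisfied).

Step 1: Compute V_q(n, t) = Σ_{j=0}^1 C(n, j) (q−1)^j.
  j = 0: C(6,0)·(1)^0 = 1·1 = 1.
  j = 1: C(6,1)·(1)^1 = 6·1 = 6.
  V_q(n, t) = 1 + 6 = 7.
Step 2: q^n = 2^6 = 64.
Step 3: Hamming bound ⌊q^n / V_q(n,t)⌋ = ⌊64/7⌋ = 9.
Step 4: Compare |C| = 2 to 9: satisfied.
The claimed |C| lies below the Hamming bound.


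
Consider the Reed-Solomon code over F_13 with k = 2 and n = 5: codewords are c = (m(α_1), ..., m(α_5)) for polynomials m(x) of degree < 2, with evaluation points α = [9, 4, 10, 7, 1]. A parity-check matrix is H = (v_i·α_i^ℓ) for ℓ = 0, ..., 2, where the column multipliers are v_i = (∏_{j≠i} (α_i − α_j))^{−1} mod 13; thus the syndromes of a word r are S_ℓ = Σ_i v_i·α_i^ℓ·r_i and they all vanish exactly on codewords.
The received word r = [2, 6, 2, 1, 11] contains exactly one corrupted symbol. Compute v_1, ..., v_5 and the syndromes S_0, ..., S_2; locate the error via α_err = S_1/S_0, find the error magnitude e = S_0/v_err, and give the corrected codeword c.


S = (1, 10, 9), error at position 3, error magnitude e = 6, c = [2, 6, 9, 1, 11].

Step 1: column multipliers v_i = (∏_{j≠i}(α_i − α_j))^{−1} mod 13.
  i = 1 (α = 9): (9−4)(9−10)(9−7)(9−1) = 5·(−1)·2·8 = −80 ≡ 11, so v_1 = 11^{−1} = 6 (mod 13).
  i = 2 (α = 4): (4−9)(4−10)(4−7)(4−1) = (−5)·(−6)·(−3)·3 = −270 ≡ 3, so v_2 = 3^{−1} = 9 (mod 13).
  i = 3 (α = 10): (10−9)(10−4)(10−7)(10−1) = 1·6·3·9 = 162 ≡ 6, so v_3 = 6^{−1} = 11 (mod 13).
  i = 4 (α = 7): (7−9)(7−4)(7−10)(7−1) = (−2)·3·(−3)·6 = 108 ≡ 4, so v_4 = 4^{−1} = 10 (mod 13).
  i = 5 (α = 1): (1−9)(1−4)(1−10)(1−7) = (−8)·(−3)·(−9)·(−6) = 1296 ≡ 9, so v_5 = 9^{−1} = 3 (mod 13).
  v = [6, 9, 11, 10, 3].
Step 2: syndromes of r = [2, 6, 2, 1, 11] (all sums mod 13).
  S_0 = Σ v_i r_i = 6·2 + 9·6 + 11·2 + 10·1 + 3·11 = 131 ≡ 1.
  S_1 = Σ v_i α_i r_i = 6·9·2 + 9·4·6 + 11·10·2 + 10·7·1 + 3·1·11 = 647 ≡ 10.
  α_i^2 mod 13 = [3, 3, 9, 10, 1].
  S_2 = Σ v_i α_i^2 r_i = 6·3·2 + 9·3·6 + 11·9·2 + 10·10·1 + 3·1·11 = 529 ≡ 9.
  S = (1, 10, 9) ≠ 0, so r is not a codeword (an error is present).
Step 3: locate the error. For a single error e at position i, S_ℓ = v_i·e·α_i^ℓ, so α_err = S_1/S_0.
  S_0^{−1} = 1^{−1} = 1 (mod 13), so α_err = 10·1 = 10 ≡ 10 = α_3. Error position i = 3.
  Consistency check: S_2/S_1 = 9·4 = 36 ≡ 10 = α_err ✓ (single-error assumption holds).
Step 4: error magnitude e = S_0/v_3 = S_0·∏_{j≠3}(α_3 − α_j) = 1·6 = 6 ≡ 6 (mod 13).
Step 5: correct position 3: c_3 = r_3 − e = 2 − 6 ≡ 9 (mod 13). Hence c = [2, 6, 9, 1, 11].
  Check: interpolating c through the α_i gives m(x) = 4 + 7·x (degree < 2) with m(α_i) = c_i for every i, so c is indeed a codeword.


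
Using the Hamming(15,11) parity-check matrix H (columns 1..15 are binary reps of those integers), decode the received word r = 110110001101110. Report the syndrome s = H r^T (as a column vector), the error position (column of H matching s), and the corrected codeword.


s = (1, 1, 1, 0)^T, error position = 14, corrected codeword c = 110110001101100

Compute s = H r^T mod 2 one row at a time:
  s_1 = 0 + 1 + 1 + 0 + 1 + 1 + 1 + 0 = 5 ≡ 1 (mod 2).
  s_2 = 1 + 1 + 0 + 0 + 1 + 1 + 1 + 0 = 5 ≡ 1 (mod 2).
  s_3 = 1 + 0 + 0 + 0 + 1 + 0 + 1 + 0 = 3 ≡ 1 (mod 2).
  s_4 = 1 + 0 + 1 + 0 + 1 + 0 + 1 + 0 = 4 ≡ 0 (mod 2).
s = (1, 1, 1, 0)^T — this equals column 14 of H (binary 1110), so error is at position 14.
Correct: flip bit 14 of r = 110110001101110 to get c = 110110001101100.


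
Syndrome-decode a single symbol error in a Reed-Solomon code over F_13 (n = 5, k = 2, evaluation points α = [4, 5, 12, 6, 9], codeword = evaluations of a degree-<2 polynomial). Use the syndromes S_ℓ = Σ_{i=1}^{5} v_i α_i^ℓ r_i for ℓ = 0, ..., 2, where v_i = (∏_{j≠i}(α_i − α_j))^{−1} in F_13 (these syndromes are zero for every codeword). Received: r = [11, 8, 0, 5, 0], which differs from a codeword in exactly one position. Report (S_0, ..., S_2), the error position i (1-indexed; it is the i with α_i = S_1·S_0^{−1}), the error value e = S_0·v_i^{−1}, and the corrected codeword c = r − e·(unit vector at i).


S = (2, 5, 6), error at position 5, error magnitude e = 4, c = [11, 8, 0, 5, 9].

Step 1: column multipliers v_i = (∏_{j≠i}(α_i − α_j))^{−1} mod 13.
  i = 1 (α = 4): (4−5)(4−12)(4−6)(4−9) = (−1)·(−8)·(−2)·(−5) = 80 ≡ 2, so v_1 = 2^{−1} = 7 (mod 13).
  i = 2 (α = 5): (5−4)(5−12)(5−6)(5−9) = 1·(−7)·(−1)·(−4) = −28 ≡ 11, so v_2 = 11^{−1} = 6 (mod 13).
  i = 3 (α = 12): (12−4)(12−5)(12−6)(12−9) = 8·7·6·3 = 1008 ≡ 7, so v_3 = 7^{−1} = 2 (mod 13).
  i = 4 (α = 6): (6−4)(6−5)(6−12)(6−9) = 2·1·(−6)·(−3) = 36 ≡ 10, so v_4 = 10^{−1} = 4 (mod 13).
  i = 5 (α = 9): (9−4)(9−5)(9−12)(9−6) = 5·4·(−3)·3 = −180 ≡ 2, so v_5 = 2^{−1} = 7 (mod 13).
  v = [7, 6, 2, 4, 7].
Step 2: syndromes of r = [11, 8, 0, 5, 0] (all sums mod 13).
  S_0 = Σ v_i r_i = 7·11 + 6·8 + 2·0 + 4·5 + 7·0 = 145 ≡ 2.
  S_1 = Σ v_i α_i r_i = 7·4·11 + 6·5·8 + 2·12·0 + 4·6·5 + 7·9·0 = 668 ≡ 5.
  α_i^2 mod 13 = [3, 12, 1, 10, 3].
  S_2 = Σ v_i α_i^2 r_i = 7·3·11 + 6·12·8 + 2·1·0 + 4·10·5 + 7·3·0 = 1007 ≡ 6.
  S = (2, 5, 6) ≠ 0, so r is not a codeword (an error is present).
Step 3: locate the error. For a single error e at position i, S_ℓ = v_i·e·α_i^ℓ, so α_err = S_1/S_0.
  S_0^{−1} = 2^{−1} = 7 (mod 13), so α_err = 5·7 = 35 ≡ 9 = α_5. Error position i = 5.
  Consistency check: S_2/S_1 = 6·8 = 48 ≡ 9 = α_err ✓ (single-error assumption holds).
Step 4: error magnitude e = S_0/v_5 = S_0·∏_{j≠5}(α_5 − α_j) = 2·2 = 4 ≡ 4 (mod 13).
Step 5: correct position 5: c_5 = r_5 − e = 0 − 4 ≡ 9 (mod 13). Hence c = [11, 8, 0, 5, 9].
  Check: interpolating c through the α_i gives m(x) = 10 + 10·x (degree < 2) with m(α_i) = c_i for every i, so c is indeed a codeword.


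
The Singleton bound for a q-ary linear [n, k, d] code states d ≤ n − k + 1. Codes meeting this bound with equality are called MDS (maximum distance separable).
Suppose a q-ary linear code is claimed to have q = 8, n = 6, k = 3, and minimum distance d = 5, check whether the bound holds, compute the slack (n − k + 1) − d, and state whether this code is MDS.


Singleton RHS = n − k + 1 = 4, slack = -1, bound violated (no such code; not MDS).

Singleton bound: d ≤ n − k + 1.
Here n = 6, k = 3, so n − k + 1 = 4.
Given d = 5, check d ≤ 4: NO.
Slack = (n − k + 1) − d = -1.
The slack is negative: d = 5 exceeds n − k + 1 = 4 by 1, so the Singleton bound is violated and no linear [6, 3, 5]_8 code can exist. In particular it is not MDS (MDS requires d = n − k + 1 exactly).
Description: the claimed parameters are [6, 3, 5]_8; such a code would be impossible (violates the Singleton bound).


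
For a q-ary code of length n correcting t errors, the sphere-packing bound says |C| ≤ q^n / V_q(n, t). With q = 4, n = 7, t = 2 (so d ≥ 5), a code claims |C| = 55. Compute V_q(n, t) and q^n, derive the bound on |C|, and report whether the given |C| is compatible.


V_q(n, t) = 211, q^n = 16384, Hamming bound = 77, |C| = 55 ≤ bound (satisfied).

Step 1: Compute V_q(n, t) = Σ_{j=0}^2 C(n, j) (q−1)^j.
  j = 0: C(7,0)·(3)^0 = 1·1 = 1.
  j = 1: C(7,1)·(3)^1 = 7·3 = 21.
  j = 2: C(7,2)·(3)^2 = 21·9 = 189.
  V_q(n, t) = 1 + 21 + 189 = 211.
Step 2: q^n = 4^7 = 16384.
Step 3: Hamming bound ⌊q^n / V_q(n,t)⌋ = ⌊16384/211⌋ = 77.
Step 4: Compare |C| = 55 to 77: satisfied.
The claimed |C| lies below the Hamming bound.


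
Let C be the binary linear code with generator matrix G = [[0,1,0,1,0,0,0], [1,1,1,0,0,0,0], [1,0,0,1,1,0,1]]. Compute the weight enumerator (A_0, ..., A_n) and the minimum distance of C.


Weight distribution: A_0 = 1, A_2 = 1, A_3 = 3, A_4 = 2, A_5 = 1. Minimum distance d = 2.

Enumerate all 2^3 = 8 messages m ∈ F_2^3.
For each, compute codeword c = mG in F_2^7, then tally its weight.
  m = 000 → c = 0000000, weight = 0.
  m = 100 → c = 0101000, weight = 2.
  m = 010 → c = 1110000, weight = 3.
  m = 110 → c = 1011000, weight = 3.
  m = 001 → c = 1001101, weight = 4.
  m = 101 → c = 1100101, weight = 4.
  m = 011 → c = 0111101, weight = 5.
  m = 111 → c = 0010101, weight = 3.
Tally weights:
  weight 0: 1 codewords.
  weight 2: 1 codewords.
  weight 3: 3 codewords.
  weight 4: 2 codewords.
  weight 5: 1 codewords.
Minimum distance d = smallest w > 0 with A_w > 0 = 2.
Sanity: Σ A_w = 8 = 2^3 = 8 ✓.


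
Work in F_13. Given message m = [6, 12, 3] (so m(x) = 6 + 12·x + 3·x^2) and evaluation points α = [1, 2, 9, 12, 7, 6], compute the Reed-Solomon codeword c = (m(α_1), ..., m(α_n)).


c = [8, 3, 6, 10, 3, 4]

Message polynomial: m(x) = 6 + 12·x + 3·x^2 (mod 13).
For each evaluation point α_i, compute m(α_i) mod 13:
  α_1 = 1: Horner steps 3 → 2 → 8, so m(1) = 8.
  α_2 = 2: Horner steps 3 → 5 → 3, so m(2) = 3.
  α_3 = 9: Horner steps 3 → 0 → 6, so m(9) = 6.
  α_4 = 12: Horner steps 3 → 9 → 10, so m(12) = 10.
  α_5 = 7: Horner steps 3 → 7 → 3, so m(7) = 3.
  α_6 = 6: Horner steps 3 → 4 → 4, so m(6) = 4.
Codeword c = [8, 3, 6, 10, 3, 4] ∈ F_13^6.


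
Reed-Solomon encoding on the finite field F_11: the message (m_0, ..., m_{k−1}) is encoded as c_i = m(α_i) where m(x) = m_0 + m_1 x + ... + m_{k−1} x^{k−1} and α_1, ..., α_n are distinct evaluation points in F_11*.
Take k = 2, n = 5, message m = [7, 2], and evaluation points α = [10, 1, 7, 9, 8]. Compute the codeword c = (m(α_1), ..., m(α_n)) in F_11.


c = [5, 9, 10, 3, 1]

Message polynomial: m(x) = 7 + 2·x (mod 11).
For each evaluation point α_i, compute m(α_i) mod 11:
  α_1 = 10: Horner steps 2 → 5, so m(10) = 5.
  α_2 = 1: Horner steps 2 → 9, so m(1) = 9.
  α_3 = 7: Horner steps 2 → 10, so m(7) = 10.
  α_4 = 9: Horner steps 2 → 3, so m(9) = 3.
  α_5 = 8: Horner steps 2 → 1, so m(8) = 1.
Codeword c = [5, 9, 10, 3, 1] ∈ F_11^5.


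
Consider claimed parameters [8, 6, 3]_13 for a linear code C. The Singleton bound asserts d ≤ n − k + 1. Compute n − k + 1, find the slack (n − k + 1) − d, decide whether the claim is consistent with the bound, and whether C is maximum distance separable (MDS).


Singleton RHS = n − k + 1 = 3, slack = 0, bound satisfied, MDS.

Singleton bound: d ≤ n − k + 1.
Here n = 8, k = 6, so n − k + 1 = 3.
Given d = 3, check d ≤ 3: YES.
Slack = (n − k + 1) − d = 0.
The code is MDS (slack = 0).
Description: the claimed parameters are [8, 6, 3]_13; such a code would be MDS (meets Singleton bound).


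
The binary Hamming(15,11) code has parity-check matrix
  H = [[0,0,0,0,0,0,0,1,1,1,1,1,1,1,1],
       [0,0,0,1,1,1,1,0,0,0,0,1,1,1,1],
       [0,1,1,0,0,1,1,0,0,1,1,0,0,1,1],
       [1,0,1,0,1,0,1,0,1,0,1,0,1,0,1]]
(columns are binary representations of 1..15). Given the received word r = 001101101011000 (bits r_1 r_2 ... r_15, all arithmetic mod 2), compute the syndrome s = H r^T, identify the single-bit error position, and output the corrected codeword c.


s = (1, 0, 0, 0)^T, error position = 8, corrected codeword c = 001101111011000

Compute s = H r^T mod 2 one row at a time:
  s_1 = 0 + 1 + 0 + 1 + 1 + 0 + 0 + 0 = 3 ≡ 1 (mod 2).
  s_2 = 1 + 0 + 1 + 1 + 1 + 0 + 0 + 0 = 4 ≡ 0 (mod 2).
  s_3 = 0 + 1 + 1 + 1 + 0 + 1 + 0 + 0 = 4 ≡ 0 (mod 2).
  s_4 = 0 + 1 + 0 + 1 + 1 + 1 + 0 + 0 = 4 ≡ 0 (mod 2).
s = (1, 0, 0, 0)^T — this equals column 8 of H (binary 1000), so error is at position 8.
Correct: flip bit 8 of r = 001101101011000 to get c = 001101111011000.


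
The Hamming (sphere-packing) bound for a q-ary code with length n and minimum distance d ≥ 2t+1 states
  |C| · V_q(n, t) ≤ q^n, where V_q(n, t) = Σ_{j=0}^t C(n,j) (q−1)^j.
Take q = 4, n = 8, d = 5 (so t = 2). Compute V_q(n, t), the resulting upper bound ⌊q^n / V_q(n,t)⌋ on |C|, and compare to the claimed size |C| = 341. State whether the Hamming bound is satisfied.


V_q(n, t) = 277, q^n = 65536, Hamming bound = 236, |C| = 341 > bound (violated).

Step 1: Compute V_q(n, t) = Σ_{j=0}^2 C(n, j) (q−1)^j.
  j = 0: C(8,0)·(3)^0 = 1·1 = 1.
  j = 1: C(8,1)·(3)^1 = 8·3 = 24.
  j = 2: C(8,2)·(3)^2 = 28·9 = 252.
  V_q(n, t) = 1 + 24 + 252 = 277.
Step 2: q^n = 4^8 = 65536.
Step 3: Hamming bound ⌊q^n / V_q(n,t)⌋ = ⌊65536/277⌋ = 236.
Step 4: Compare |C| = 341 to 236: violated.
The claimed |C| lies above the Hamming bound, so no 4-ary code of length 8 with d ≥ 5 can have 341 codewords.


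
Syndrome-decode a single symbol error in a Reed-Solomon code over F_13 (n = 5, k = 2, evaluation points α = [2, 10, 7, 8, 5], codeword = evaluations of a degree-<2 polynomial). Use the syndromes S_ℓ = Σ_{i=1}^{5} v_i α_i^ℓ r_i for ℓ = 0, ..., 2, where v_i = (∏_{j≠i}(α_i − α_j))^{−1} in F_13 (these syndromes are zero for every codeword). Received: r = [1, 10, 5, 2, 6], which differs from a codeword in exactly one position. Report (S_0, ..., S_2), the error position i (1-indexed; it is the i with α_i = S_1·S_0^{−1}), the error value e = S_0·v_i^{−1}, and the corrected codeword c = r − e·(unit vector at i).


S = (10, 2, 3), error at position 4, error magnitude e = 4, c = [1, 10, 5, 11, 6].

Step 1: column multipliers v_i = (∏_{j≠i}(α_i − α_j))^{−1} mod 13.
  i = 1 (α = 2): (2−10)(2−7)(2−8)(2−5) = (−8)·(−5)·(−6)·(−3) = 720 ≡ 5, so v_1 = 5^{−1} = 8 (mod 13).
  i = 2 (α = 10): (10−2)(10−7)(10−8)(10−5) = 8·3·2·5 = 240 ≡ 6, so v_2 = 6^{−1} = 11 (mod 13).
  i = 3 (α = 7): (7−2)(7−10)(7−8)(7−5) = 5·(−3)·(−1)·2 = 30 ≡ 4, so v_3 = 4^{−1} = 10 (mod 13).
  i = 4 (α = 8): (8−2)(8−10)(8−7)(8−5) = 6·(−2)·1·3 = −36 ≡ 3, so v_4 = 3^{−1} = 9 (mod 13).
  i = 5 (α = 5): (5−2)(5−10)(5−7)(5−8) = 3·(−5)·(−2)·(−3) = −90 ≡ 1, so v_5 = 1^{−1} = 1 (mod 13).
  v = [8, 11, 10, 9, 1].
Step 2: syndromes of r = [1, 10, 5, 2, 6] (all sums mod 13).
  S_0 = Σ v_i r_i = 8·1 + 11·10 + 10·5 + 9·2 + 1·6 = 192 ≡ 10.
  S_1 = Σ v_i α_i r_i = 8·2·1 + 11·10·10 + 10·7·5 + 9·8·2 + 1·5·6 = 1640 ≡ 2.
  α_i^2 mod 13 = [4, 9, 10, 12, 12].
  S_2 = Σ v_i α_i^2 r_i = 8·4·1 + 11·9·10 + 10·10·5 + 9·12·2 + 1·12·6 = 1810 ≡ 3.
  S = (10, 2, 3) ≠ 0, so r is not a codeword (an error is present).
Step 3: locate the error. For a single error e at position i, S_ℓ = v_i·e·α_i^ℓ, so α_err = S_1/S_0.
  S_0^{−1} = 10^{−1} = 4 (mod 13), so α_err = 2·4 = 8 ≡ 8 = α_4. Error position i = 4.
  Consistency check: S_2/S_1 = 3·7 = 21 ≡ 8 = α_err ✓ (single-error assumption holds).
Step 4: error magnitude e = S_0/v_4 = S_0·∏_{j≠4}(α_4 − α_j) = 10·3 = 30 ≡ 4 (mod 13).
Step 5: correct position 4: c_4 = r_4 − e = 2 − 4 ≡ 11 (mod 13). Hence c = [1, 10, 5, 11, 6].
  Check: interpolating c through the α_i gives m(x) = 2 + 6·x (degree < 2) with m(α_i) = c_i for every i, so c is indeed a codeword.


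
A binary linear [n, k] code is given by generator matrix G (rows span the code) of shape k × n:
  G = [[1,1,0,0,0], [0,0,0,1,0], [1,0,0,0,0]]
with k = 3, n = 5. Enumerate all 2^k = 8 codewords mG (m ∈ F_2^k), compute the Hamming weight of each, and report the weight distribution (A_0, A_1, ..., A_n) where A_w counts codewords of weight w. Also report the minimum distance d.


Weight distribution: A_0 = 1, A_1 = 3, A_2 = 3, A_3 = 1. Minimum distance d = 1.

Enumerate all 2^3 = 8 messages m ∈ F_2^3.
For each, compute codeword c = mG in F_2^5, then tally its weight.
  m = 000 → c = 00000, weight = 0.
  m = 100 → c = 11000, weight = 2.
  m = 010 → c = 00010, weight = 1.
  m = 110 → c = 11010, weight = 3.
  m = 001 → c = 10000, weight = 1.
  m = 101 → c = 01000, weight = 1.
  m = 011 → c = 10010, weight = 2.
  m = 111 → c = 01010, weight = 2.
Tally weights:
  weight 0: 1 codewords.
  weight 1: 3 codewords.
  weight 2: 3 codewords.
  weight 3: 1 codewords.
Minimum distance d = smallest w > 0 with A_w > 0 = 1.
Sanity: Σ A_w = 8 = 2^3 = 8 ✓.


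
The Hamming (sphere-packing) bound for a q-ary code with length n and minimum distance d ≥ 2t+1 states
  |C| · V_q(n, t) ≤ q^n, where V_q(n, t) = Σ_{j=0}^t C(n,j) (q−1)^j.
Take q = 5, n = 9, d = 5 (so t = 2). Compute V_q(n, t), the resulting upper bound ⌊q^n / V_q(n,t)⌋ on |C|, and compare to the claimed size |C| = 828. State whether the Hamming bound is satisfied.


V_q(n, t) = 613, q^n = 1953125, Hamming bound = 3186, |C| = 828 ≤ bound (satisfied).

Step 1: Compute V_q(n, t) = Σ_{j=0}^2 C(n, j) (q−1)^j.
  j = 0: C(9,0)·(4)^0 = 1·1 = 1.
  j = 1: C(9,1)·(4)^1 = 9·4 = 36.
  j = 2: C(9,2)·(4)^2 = 36·16 = 576.
  V_q(n, t) = 1 + 36 + 576 = 613.
Step 2: q^n = 5^9 = 1953125.
Step 3: Hamming bound ⌊q^n / V_q(n,t)⌋ = ⌊1953125/613⌋ = 3186.
Step 4: Compare |C| = 828 to 3186: satisfied.
The claimed |C| lies below the Hamming bound.


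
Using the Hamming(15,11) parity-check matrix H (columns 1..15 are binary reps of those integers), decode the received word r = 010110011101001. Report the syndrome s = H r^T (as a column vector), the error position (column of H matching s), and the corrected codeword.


s = (1, 0, 1, 1)^T, error position = 11, corrected codeword c = 010110011111001

Compute s = H r^T mod 2 one row at a time:
  s_1 = 1 + 1 + 1 + 0 + 1 + 0 + 0 + 1 = 5 ≡ 1 (mod 2).
  s_2 = 1 + 1 + 0 + 0 + 1 + 0 + 0 + 1 = 4 ≡ 0 (mod 2).
  s_3 = 1 + 0 + 0 + 0 + 1 + 0 + 0 + 1 = 3 ≡ 1 (mod 2).
  s_4 = 0 + 0 + 1 + 0 + 1 + 0 + 0 + 1 = 3 ≡ 1 (mod 2).
s = (1, 0, 1, 1)^T — this equals column 11 of H (binary 1011), so error is at position 11.
Correct: flip bit 11 of r = 010110011101001 to get c = 010110011111001.


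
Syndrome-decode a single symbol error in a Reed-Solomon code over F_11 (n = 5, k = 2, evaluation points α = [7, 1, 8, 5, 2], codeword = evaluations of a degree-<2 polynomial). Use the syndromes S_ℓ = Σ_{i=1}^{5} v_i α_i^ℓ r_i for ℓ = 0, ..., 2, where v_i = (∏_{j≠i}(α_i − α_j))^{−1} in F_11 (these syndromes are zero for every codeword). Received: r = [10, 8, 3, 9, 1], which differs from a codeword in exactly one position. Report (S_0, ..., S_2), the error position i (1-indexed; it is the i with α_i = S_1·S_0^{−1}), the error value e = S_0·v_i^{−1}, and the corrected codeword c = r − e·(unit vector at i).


S = (3, 4, 9), error at position 4, error magnitude e = 7, c = [10, 8, 3, 2, 1].

Step 1: column multipliers v_i = (∏_{j≠i}(α_i − α_j))^{−1} mod 11.
  i = 1 (α = 7): (7−1)(7−8)(7−5)(7−2) = 6·(−1)·2·5 = −60 ≡ 6, so v_1 = 6^{−1} = 2 (mod 11).
  i = 2 (α = 1): (1−7)(1−8)(1−5)(1−2) = (−6)·(−7)·(−4)·(−1) = 168 ≡ 3, so v_2 = 3^{−1} = 4 (mod 11).
  i = 3 (α = 8): (8−7)(8−1)(8−5)(8−2) = 1·7·3·6 = 126 ≡ 5, so v_3 = 5^{−1} = 9 (mod 11).
  i = 4 (α = 5): (5−7)(5−1)(5−8)(5−2) = (−2)·4·(−3)·3 = 72 ≡ 6, so v_4 = 6^{−1} = 2 (mod 11).
  i = 5 (α = 2): (2−7)(2−1)(2−8)(2−5) = (−5)·1·(−6)·(−3) = −90 ≡ 9, so v_5 = 9^{−1} = 5 (mod 11).
  v = [2, 4, 9, 2, 5].
Step 2: syndromes of r = [10, 8, 3, 9, 1] (all sums mod 11).
  S_0 = Σ v_i r_i = 2·10 + 4·8 + 9·3 + 2·9 + 5·1 = 102 ≡ 3.
  S_1 = Σ v_i α_i r_i = 2·7·10 + 4·1·8 + 9·8·3 + 2·5·9 + 5·2·1 = 488 ≡ 4.
  α_i^2 mod 11 = [5, 1, 9, 3, 4].
  S_2 = Σ v_i α_i^2 r_i = 2·5·10 + 4·1·8 + 9·9·3 + 2·3·9 + 5·4·1 = 449 ≡ 9.
  S = (3, 4, 9) ≠ 0, so r is not a codeword (an error is present).
Step 3: locate the error. For a single error e at position i, S_ℓ = v_i·e·α_i^ℓ, so α_err = S_1/S_0.
  S_0^{−1} = 3^{−1} = 4 (mod 11), so α_err = 4·4 = 16 ≡ 5 = α_4. Error position i = 4.
  Consistency check: S_2/S_1 = 9·3 = 27 ≡ 5 = α_err ✓ (single-error assumption holds).
Step 4: error magnitude e = S_0/v_4 = S_0·∏_{j≠4}(α_4 − α_j) = 3·6 = 18 ≡ 7 (mod 11).
Step 5: correct position 4: c_4 = r_4 − e = 9 − 7 ≡ 2 (mod 11). Hence c = [10, 8, 3, 2, 1].
  Check: interpolating c through the α_i gives m(x) = 4 + 4·x (degree < 2) with m(α_i) = c_i for every i, so c is indeed a codeword.


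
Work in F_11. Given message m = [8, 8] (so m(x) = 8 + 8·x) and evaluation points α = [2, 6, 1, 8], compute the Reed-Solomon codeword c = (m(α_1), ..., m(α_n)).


c = [2, 1, 5, 6]

Message polynomial: m(x) = 8 + 8·x (mod 11).
For each evaluation point α_i, compute m(α_i) mod 11:
  α_1 = 2: Horner steps 8 → 2, so m(2) = 2.
  α_2 = 6: Horner steps 8 → 1, so m(6) = 1.
  α_3 = 1: Horner steps 8 → 5, so m(1) = 5.
  α_4 = 8: Horner steps 8 → 6, so m(8) = 6.
Codeword c = [2, 1, 5, 6] ∈ F_11^4.


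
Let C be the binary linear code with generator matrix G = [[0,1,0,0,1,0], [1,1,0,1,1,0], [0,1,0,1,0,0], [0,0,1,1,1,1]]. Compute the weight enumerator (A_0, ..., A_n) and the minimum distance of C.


Weight distribution: A_0 = 1, A_2 = 7, A_4 = 7, A_6 = 1. Minimum distance d = 2.

Enumerate all 2^4 = 16 messages m ∈ F_2^4.
For each, compute codeword c = mG in F_2^6, then tally its weight.
  m = 0000 → c = 000000, weight = 0.
  m = 1000 → c = 010010, weight = 2.
  m = 0100 → c = 110110, weight = 4.
  m = 1100 → c = 100100, weight = 2.
  m = 0010 → c = 010100, weight = 2.
  m = 1010 → c = 000110, weight = 2.
  m = 0110 → c = 100010, weight = 2.
  m = 1110 → c = 110000, weight = 2.
  m = 0001 → c = 001111, weight = 4.
  m = 1001 → c = 011101, weight = 4.
  m = 0101 → c = 111001, weight = 4.
  m = 1101 → c = 101011, weight = 4.
  m = 0011 → c = 011011, weight = 4.
  m = 1011 → c = 001001, weight = 2.
  m = 0111 → c = 101101, weight = 4.
  m = 1111 → c = 111111, weight = 6.
Tally weights:
  weight 0: 1 codewords.
  weight 2: 7 codewords.
  weight 4: 7 codewords.
  weight 6: 1 codewords.
Minimum distance d = smallest w > 0 with A_w > 0 = 2.
Sanity: Σ A_w = 16 = 2^4 = 16 ✓.


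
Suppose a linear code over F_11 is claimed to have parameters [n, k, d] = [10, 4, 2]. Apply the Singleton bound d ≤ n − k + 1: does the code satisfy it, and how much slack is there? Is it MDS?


Singleton RHS = n − k + 1 = 7, slack = 5, bound satisfied, not MDS.

Singleton bound: d ≤ n − k + 1.
Here n = 10, k = 4, so n − k + 1 = 7.
Given d = 2, check d ≤ 7: YES.
Slack = (n − k + 1) − d = 5.
The code is NOT MDS (slack = 5 > 0).
Description: the claimed parameters are [10, 4, 2]_11; such a code would be non-MDS.


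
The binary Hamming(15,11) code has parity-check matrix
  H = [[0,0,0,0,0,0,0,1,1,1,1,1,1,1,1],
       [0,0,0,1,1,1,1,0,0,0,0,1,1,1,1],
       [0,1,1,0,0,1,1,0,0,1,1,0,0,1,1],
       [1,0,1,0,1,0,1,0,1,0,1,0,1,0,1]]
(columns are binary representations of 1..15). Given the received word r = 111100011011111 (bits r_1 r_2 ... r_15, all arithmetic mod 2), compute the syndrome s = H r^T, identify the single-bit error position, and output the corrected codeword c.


s = (1, 1, 1, 0)^T, error position = 14, corrected codeword c = 111100011011101

Compute s = H r^T mod 2 one row at a time:
  s_1 = 1 + 1 + 0 + 1 + 1 + 1 + 1 + 1 = 7 ≡ 1 (mod 2).
  s_2 = 1 + 0 + 0 + 0 + 1 + 1 + 1 + 1 = 5 ≡ 1 (mod 2).
  s_3 = 1 + 1 + 0 + 0 + 0 + 1 + 1 + 1 = 5 ≡ 1 (mod 2).
  s_4 = 1 + 1 + 0 + 0 + 1 + 1 + 1 + 1 = 6 ≡ 0 (mod 2).
s = (1, 1, 1, 0)^T — this equals column 14 of H (binary 1110), so error is at position 14.
Correct: flip bit 14 of r = 111100011011111 to get c = 111100011011101.


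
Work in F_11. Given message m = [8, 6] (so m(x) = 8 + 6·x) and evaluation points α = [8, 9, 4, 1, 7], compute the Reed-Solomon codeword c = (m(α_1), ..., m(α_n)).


c = [1, 7, 10, 3, 6]

Message polynomial: m(x) = 8 + 6·x (mod 11).
For each evaluation point α_i, compute m(α_i) mod 11:
  α_1 = 8: Horner steps 6 → 1, so m(8) = 1.
  α_2 = 9: Horner steps 6 → 7, so m(9) = 7.
  α_3 = 4: Horner steps 6 → 10, so m(4) = 10.
  α_4 = 1: Horner steps 6 → 3, so m(1) = 3.
  α_5 = 7: Horner steps 6 → 6, so m(7) = 6.
Codeword c = [1, 7, 10, 3, 6] ∈ F_11^5.


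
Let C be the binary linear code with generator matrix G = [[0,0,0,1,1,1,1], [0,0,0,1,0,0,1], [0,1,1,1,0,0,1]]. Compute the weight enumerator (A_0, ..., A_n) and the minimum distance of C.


Weight distribution: A_0 = 1, A_2 = 3, A_4 = 3, A_6 = 1. Minimum distance d = 2.

Enumerate all 2^3 = 8 messages m ∈ F_2^3.
For each, compute codeword c = mG in F_2^7, then tally its weight.
  m = 000 → c = 0000000, weight = 0.
  m = 100 → c = 0001111, weight = 4.
  m = 010 → c = 0001001, weight = 2.
  m = 110 → c = 0000110, weight = 2.
  m = 001 → c = 0111001, weight = 4.
  m = 101 → c = 0110110, weight = 4.
  m = 011 → c = 0110000, weight = 2.
  m = 111 → c = 0111111, weight = 6.
Tally weights:
  weight 0: 1 codewords.
  weight 2: 3 codewords.
  weight 4: 3 codewords.
  weight 6: 1 codewords.
Minimum distance d = smallest w > 0 with A_w > 0 = 2.
Sanity: Σ A_w = 8 = 2^3 = 8 ✓.


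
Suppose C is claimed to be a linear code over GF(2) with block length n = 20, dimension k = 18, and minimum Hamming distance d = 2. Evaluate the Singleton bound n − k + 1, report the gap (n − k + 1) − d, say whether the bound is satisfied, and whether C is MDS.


Singleton RHS = n − k + 1 = 3, slack = 1, bound satisfied, not MDS.

Singleton bound: d ≤ n − k + 1.
Here n = 20, k = 18, so n − k + 1 = 3.
Given d = 2, check d ≤ 3: YES.
Slack = (n − k + 1) − d = 1.
The code is NOT MDS (slack = 1 > 0).
Description: the claimed parameters are [20, 18, 2]_2; such a code would be non-MDS.


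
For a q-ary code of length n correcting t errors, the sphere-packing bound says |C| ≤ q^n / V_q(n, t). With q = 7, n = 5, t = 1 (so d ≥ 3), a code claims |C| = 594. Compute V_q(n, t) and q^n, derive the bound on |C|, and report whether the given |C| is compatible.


V_q(n, t) = 31, q^n = 16807, Hamming bound = 542, |C| = 594 > bound (violated).

Step 1: Compute V_q(n, t) = Σ_{j=0}^1 C(n, j) (q−1)^j.
  j = 0: C(5,0)·(6)^0 = 1·1 = 1.
  j = 1: C(5,1)·(6)^1 = 5·6 = 30.
  V_q(n, t) = 1 + 30 = 31.
Step 2: q^n = 7^5 = 16807.
Step 3: Hamming bound ⌊q^n / V_q(n,t)⌋ = ⌊16807/31⌋ = 542.
Step 4: Compare |C| = 594 to 542: violated.
The claimed |C| lies above the Hamming bound, so no 7-ary code of length 5 with d ≥ 3 can have 594 codewords.
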